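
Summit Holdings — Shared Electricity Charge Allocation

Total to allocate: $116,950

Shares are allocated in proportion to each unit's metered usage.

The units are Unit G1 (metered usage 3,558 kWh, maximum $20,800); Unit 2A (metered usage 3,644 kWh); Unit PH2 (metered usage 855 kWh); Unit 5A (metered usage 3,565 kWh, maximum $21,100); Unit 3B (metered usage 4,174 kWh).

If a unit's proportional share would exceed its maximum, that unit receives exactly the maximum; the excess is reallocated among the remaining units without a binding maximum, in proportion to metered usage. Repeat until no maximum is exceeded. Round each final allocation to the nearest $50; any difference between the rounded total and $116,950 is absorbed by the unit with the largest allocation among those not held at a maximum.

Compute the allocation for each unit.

Unit G1: $20,800 · Unit 2A: $31,550 · Unit PH2: $7,400 · Unit 5A: $21,100 · Unit 3B: $36,100

Metered usage total: 15,796.
Unconstrained shares: Unit G1 26,342.62; Unit 2A 26,979.35; Unit PH2 6,330.23; Unit 5A 26,394.45; Unit 3B 30,903.35.
Cap binds for Unit G1 ($20,800), Unit 5A ($21,100); residual $75,050 reallocated over remaining metered usage 8,673.
Shares after redistribution: Unit 2A 31,532.60 → $31,550; Unit PH2 7,398.56 → $7,400; Unit 3B 36,118.84 → $36,100.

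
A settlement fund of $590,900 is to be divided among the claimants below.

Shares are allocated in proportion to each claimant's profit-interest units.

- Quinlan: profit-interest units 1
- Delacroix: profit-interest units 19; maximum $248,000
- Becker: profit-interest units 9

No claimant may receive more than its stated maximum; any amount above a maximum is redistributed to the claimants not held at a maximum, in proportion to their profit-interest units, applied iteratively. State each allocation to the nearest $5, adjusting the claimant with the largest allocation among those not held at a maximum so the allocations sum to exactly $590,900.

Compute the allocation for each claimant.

Sum of profit-interest units: 29.
Pro-rata shares before constraints: Quinlan 20,375.86; Delacroix 387,141.38; Becker 183,382.76.
Capped: Delacroix ($248,000); residual $342,900 reallocated over remaining profit-interest units 10.
Shares after redistribution: Quinlan 34,290.00 → $34,290; Becker 308,610.00 → $308,610.

Quinlan: $34,290; Delacroix: $248,000; Becker: $308,610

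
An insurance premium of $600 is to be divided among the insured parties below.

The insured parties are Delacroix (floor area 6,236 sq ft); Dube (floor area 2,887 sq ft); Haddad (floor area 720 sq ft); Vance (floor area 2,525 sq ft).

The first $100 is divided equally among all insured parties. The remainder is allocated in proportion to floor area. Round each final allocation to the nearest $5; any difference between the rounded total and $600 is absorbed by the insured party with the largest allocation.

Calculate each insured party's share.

Delacroix: $280 · Dube: $140 · Haddad: $55 · Vance: $125

Equal tier: $100 ÷ 4 = $25 apiece.
Remainder $500 by floor area (total 12,368): Delacroix 252.10 → $250; Dube 116.71 → $115; Haddad 29.11 → $30; Vance 102.08 → $100.
Rounding difference +$5 on remainder applied to Delacroix.
Totals: Delacroix $25 + $255 = $280; Dube $25 + $115 = $140; Haddad $25 + $30 = $55; Vance $25 + $100 = $125.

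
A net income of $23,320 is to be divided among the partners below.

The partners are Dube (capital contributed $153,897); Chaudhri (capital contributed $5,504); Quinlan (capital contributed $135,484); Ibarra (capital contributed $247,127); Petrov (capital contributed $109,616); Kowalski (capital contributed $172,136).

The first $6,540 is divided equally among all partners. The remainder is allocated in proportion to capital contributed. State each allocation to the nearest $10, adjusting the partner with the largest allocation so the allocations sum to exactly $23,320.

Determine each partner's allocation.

Dube: $4,220 · Chaudhri: $1,200 · Quinlan: $3,850 · Ibarra: $6,130 · Petrov: $3,320 · Kowalski: $4,600

$6,540 shared equally gives $1,090 per partner.
Remainder $16,780 by capital contributed (total 823,764): Dube 3,134.87 → $3,130; Chaudhri 112.12 → $110; Quinlan 2,759.80 → $2,760; Ibarra 5,033.96 → $5,030; Petrov 2,232.87 → $2,230; Kowalski 3,506.40 → $3,510.
Rounding difference +$10 on remainder applied to Ibarra.
Totals: Dube $1,090 + $3,130 = $4,220; Chaudhri $1,090 + $110 = $1,200; Quinlan $1,090 + $2,760 = $3,850; Ibarra $1,090 + $5,040 = $6,130; Petrov $1,090 + $2,230 = $3,320; Kowalski $1,090 + $3,510 = $4,600.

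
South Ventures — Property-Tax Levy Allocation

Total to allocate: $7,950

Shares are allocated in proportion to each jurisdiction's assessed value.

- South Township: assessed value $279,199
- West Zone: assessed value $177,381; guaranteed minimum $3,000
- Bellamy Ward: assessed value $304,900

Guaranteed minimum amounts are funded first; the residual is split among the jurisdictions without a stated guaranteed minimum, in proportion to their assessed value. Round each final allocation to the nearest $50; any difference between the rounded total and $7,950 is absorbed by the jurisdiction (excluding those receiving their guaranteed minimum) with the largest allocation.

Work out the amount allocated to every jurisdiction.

Guaranteed amounts: West Zone $3,000. Remaining pool $4,950.
Remaining pool split over remaining assessed value 584,099: South Township 2,366.10 → $2,350; Bellamy Ward 2,583.90 → $2,600.

South Township: $2,350; West Zone: $3,000; Bellamy Ward: $2,600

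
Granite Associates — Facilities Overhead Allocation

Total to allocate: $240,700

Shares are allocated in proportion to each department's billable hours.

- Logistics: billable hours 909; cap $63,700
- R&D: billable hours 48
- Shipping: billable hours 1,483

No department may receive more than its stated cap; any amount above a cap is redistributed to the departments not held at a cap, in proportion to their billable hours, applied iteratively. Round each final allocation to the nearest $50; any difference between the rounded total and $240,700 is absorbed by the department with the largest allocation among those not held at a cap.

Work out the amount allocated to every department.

Logistics: $63,700; R&D: $5,550; Shipping: $171,450

Total billable hours = 2,440.
Proportional shares (ignoring caps): Logistics 89,670.61; R&D 4,735.08; Shipping 146,294.30.
Cap binds for Logistics ($63,700); residual $177,000 reallocated over remaining billable hours 1,531.
Redistributed shares: R&D 5,549.31 → $5,550; Shipping 171,450.69 → $171,450.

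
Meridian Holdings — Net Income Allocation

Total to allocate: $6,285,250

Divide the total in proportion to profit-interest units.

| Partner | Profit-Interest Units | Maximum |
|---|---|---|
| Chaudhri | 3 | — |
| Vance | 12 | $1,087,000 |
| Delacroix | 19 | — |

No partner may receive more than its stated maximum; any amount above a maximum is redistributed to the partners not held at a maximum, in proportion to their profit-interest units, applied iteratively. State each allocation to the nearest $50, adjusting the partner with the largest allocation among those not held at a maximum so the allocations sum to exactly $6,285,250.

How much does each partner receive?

Profit-interest units total: 34.
Pro-rata shares before constraints: Chaudhri 554,580.88; Vance 2,218,323.53; Delacroix 3,512,345.59.
Capped: Vance ($1,087,000); balance $5,198,250 reallocated over remaining profit-interest units 22.
Shares after redistribution: Chaudhri 708,852.27 → $708,850; Delacroix 4,489,397.73 → $4,489,400.

Chaudhri: $708,850; Vance: $1,087,000; Delacroix: $4,489,400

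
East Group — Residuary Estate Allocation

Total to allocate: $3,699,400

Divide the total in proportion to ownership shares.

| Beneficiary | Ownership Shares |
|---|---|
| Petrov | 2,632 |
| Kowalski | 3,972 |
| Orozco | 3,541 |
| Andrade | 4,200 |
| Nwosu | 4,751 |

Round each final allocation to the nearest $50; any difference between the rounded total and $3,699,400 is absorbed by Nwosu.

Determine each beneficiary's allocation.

Total ownership shares = 19,096.
Raw shares: Petrov 2,632/19,096 × $3,699,400 = 509,887.98; Kowalski 3,972/19,096 × $3,699,400 = 769,481.40; Orozco 3,541/19,096 × $3,699,400 = 685,985.31; Andrade 4,200/19,096 × $3,699,400 = 813,651.03; Nwosu 4,751/19,096 × $3,699,400 = 920,394.29.
Rounded to nearest $50: Petrov $509,900; Kowalski $769,500; Orozco $686,000; Andrade $813,650; Nwosu $920,400. Sum = $3,699,450.
Difference $3,699,400 − $3,699,450 = −$50 applied to Nwosu: Nwosu becomes $920,350.

Petrov: $509,900 · Kowalski: $769,500 · Orozco: $686,000 · Andrade: $813,650 · Nwosu: $920,350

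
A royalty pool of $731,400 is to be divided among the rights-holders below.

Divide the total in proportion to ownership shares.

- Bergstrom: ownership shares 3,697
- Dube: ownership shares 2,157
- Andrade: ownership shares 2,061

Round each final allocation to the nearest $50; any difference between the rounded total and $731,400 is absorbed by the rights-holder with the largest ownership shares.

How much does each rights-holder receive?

Total ownership shares = 3,697 + 2,157 + 2,061 = 7,915.
Proportional shares: Bergstrom 341,628.02; Dube 199,321.52; Andrade 190,450.46.
Rounded to nearest $50: Bergstrom $341,650; Dube $199,300; Andrade $190,450. Sum = $731,400.
Sum already equals the total — no adjustment.

Bergstrom: $341,650 · Dube: $199,300 · Andrade: $190,450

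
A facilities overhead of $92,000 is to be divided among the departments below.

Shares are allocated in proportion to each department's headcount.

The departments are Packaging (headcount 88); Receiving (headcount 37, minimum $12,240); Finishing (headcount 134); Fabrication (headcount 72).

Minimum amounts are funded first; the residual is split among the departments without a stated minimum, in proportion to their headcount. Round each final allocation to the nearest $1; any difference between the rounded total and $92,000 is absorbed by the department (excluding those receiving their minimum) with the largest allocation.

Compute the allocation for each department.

Minimums first: Receiving $12,240. Remaining pool $79,760.
Remaining pool split over remaining headcount 294: Packaging 23,873.74 → $23,874; Finishing 36,353.20 → $36,353; Fabrication 19,533.06 → $19,533.

Packaging: $23,874; Receiving: $12,240; Finishing: $36,353; Fabrication: $19,533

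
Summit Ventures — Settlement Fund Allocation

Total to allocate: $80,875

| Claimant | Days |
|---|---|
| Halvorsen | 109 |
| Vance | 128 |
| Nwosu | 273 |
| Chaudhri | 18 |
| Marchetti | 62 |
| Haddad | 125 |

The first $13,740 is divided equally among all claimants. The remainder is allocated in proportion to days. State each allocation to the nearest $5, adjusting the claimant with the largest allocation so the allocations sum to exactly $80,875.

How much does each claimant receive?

First tranche $13,740 split equally: $2,290 each.
Remainder $67,135 by days (total 715): Halvorsen 10,234.57 → $10,235; Vance 12,018.57 → $12,020; Nwosu 25,633.36 → $25,635; Chaudhri 1,690.11 → $1,690; Marchetti 5,821.50 → $5,820; Haddad 11,736.89 → $11,735.
Totals: Halvorsen $2,290 + $10,235 = $12,525; Vance $2,290 + $12,020 = $14,310; Nwosu $2,290 + $25,635 = $27,925; Chaudhri $2,290 + $1,690 = $3,980; Marchetti $2,290 + $5,820 = $8,110; Haddad $2,290 + $11,735 = $14,025.

Halvorsen: $12,525; Vance: $14,310; Nwosu: $27,925; Chaudhri: $3,980; Marchetti: $8,110; Haddad: $14,025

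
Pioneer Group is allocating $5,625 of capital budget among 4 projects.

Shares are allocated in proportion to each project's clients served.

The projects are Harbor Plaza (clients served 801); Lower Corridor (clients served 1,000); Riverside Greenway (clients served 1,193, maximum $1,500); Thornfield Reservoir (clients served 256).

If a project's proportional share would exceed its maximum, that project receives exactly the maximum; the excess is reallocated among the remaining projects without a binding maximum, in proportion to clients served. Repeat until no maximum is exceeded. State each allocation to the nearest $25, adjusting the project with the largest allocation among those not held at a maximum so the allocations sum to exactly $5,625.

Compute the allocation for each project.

Total clients served = 3,250.
Pro-rata shares before constraints: Harbor Plaza 1,386.35; Lower Corridor 1,730.77; Riverside Greenway 2,064.81; Thornfield Reservoir 443.08.
Cap binds for Riverside Greenway ($1,500); balance $4,125 reallocated over remaining clients served 2,057.
Remaining shares: Harbor Plaza 1,606.28 → $1,600; Lower Corridor 2,005.35 → $2,000; Thornfield Reservoir 513.37 → $525.

Harbor Plaza: $1,600 · Lower Corridor: $2,000 · Riverside Greenway: $1,500 · Thornfield Reservoir: $525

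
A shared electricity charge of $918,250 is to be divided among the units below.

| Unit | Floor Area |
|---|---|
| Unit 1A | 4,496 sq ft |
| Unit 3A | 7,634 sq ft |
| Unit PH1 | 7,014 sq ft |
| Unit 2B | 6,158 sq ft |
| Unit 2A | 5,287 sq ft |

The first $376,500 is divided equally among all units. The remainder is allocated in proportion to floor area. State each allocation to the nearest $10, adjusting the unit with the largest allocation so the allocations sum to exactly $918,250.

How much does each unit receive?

Unit 1A: $154,930 | Unit 3A: $210,500 | Unit PH1: $199,520 | Unit 2B: $184,360 | Unit 2A: $168,940

Equal tier: $376,500 ÷ 5 = $75,300 apiece.
Remainder $541,750 by floor area (total 30,589): Unit 1A 79,626.92 → $79,630; Unit 3A 135,202.83 → $135,200; Unit PH1 124,222.25 → $124,220; Unit 2B 109,061.97 → $109,060; Unit 2A 93,636.02 → $93,640.
Totals: Unit 1A $75,300 + $79,630 = $154,930; Unit 3A $75,300 + $135,200 = $210,500; Unit PH1 $75,300 + $124,220 = $199,520; Unit 2B $75,300 + $109,060 = $184,360; Unit 2A $75,300 + $93,640 = $168,940.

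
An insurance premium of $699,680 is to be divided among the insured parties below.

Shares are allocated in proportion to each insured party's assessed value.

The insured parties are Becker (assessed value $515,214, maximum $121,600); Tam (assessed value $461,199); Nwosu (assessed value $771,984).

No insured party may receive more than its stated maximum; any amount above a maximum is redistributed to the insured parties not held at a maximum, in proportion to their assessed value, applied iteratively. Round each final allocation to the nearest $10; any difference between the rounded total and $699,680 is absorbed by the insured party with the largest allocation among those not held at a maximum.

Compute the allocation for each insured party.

Total assessed value = 1,748,397.
Proportional shares (ignoring caps): Becker 206,180.25; Tam 184,564.33; Nwosu 308,935.42.
Cap binds for Becker ($121,600); balance $578,080 reallocated over remaining assessed value 1,233,183.
Shares after redistribution: Tam 216,196.56 → $216,200; Nwosu 361,883.44 → $361,880.

Becker: $121,600; Tam: $216,200; Nwosu: $361,880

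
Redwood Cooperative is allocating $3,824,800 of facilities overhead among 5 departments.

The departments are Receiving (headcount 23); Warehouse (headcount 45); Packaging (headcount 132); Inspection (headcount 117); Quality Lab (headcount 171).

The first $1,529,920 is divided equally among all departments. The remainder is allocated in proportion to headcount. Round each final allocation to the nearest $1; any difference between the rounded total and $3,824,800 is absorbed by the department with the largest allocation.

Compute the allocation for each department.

First tranche $1,529,920 split equally: $305,984 each.
Remainder $2,294,880 by headcount (total 488): Receiving 108,160.33 → $108,160; Warehouse 211,618.03 → $211,618; Packaging 620,746.23 → $620,746; Inspection 550,206.89 → $550,207; Quality Lab 804,148.52 → $804,149.
Totals: Receiving $305,984 + $108,160 = $414,144; Warehouse $305,984 + $211,618 = $517,602; Packaging $305,984 + $620,746 = $926,730; Inspection $305,984 + $550,207 = $856,191; Quality Lab $305,984 + $804,149 = $1,110,133.

Receiving: $414,144; Warehouse: $517,602; Packaging: $926,730; Inspection: $856,191; Quality Lab: $1,110,133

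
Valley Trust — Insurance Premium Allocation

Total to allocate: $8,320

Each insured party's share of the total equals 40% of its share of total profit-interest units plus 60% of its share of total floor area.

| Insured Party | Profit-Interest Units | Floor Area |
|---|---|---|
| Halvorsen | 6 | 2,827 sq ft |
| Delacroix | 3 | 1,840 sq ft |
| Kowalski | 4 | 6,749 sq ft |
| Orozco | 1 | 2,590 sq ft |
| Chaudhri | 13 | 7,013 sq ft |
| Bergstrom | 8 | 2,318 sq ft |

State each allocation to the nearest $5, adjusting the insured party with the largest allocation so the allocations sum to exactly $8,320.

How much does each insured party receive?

Profit-interest units total 35; floor area total 23,337.
Composite weights (40% profit-interest units + 60% floor area): Halvorsen 0.1413; Delacroix 0.0816; Kowalski 0.2192; Orozco 0.0780; Chaudhri 0.3289; Bergstrom 0.1510.
Unrounded shares: Halvorsen 1,175.24; Delacroix 678.85; Kowalski 1,824.02; Orozco 649.11; Chaudhri 2,736.26; Bergstrom 1,256.53.
At nearest $5: Halvorsen $1,175; Delacroix $680; Kowalski $1,825; Orozco $650; Chaudhri $2,735; Bergstrom $1,255. Sum = $8,320.
No rounding difference to absorb.

Halvorsen: $1,175; Delacroix: $680; Kowalski: $1,825; Orozco: $650; Chaudhri: $2,735; Bergstrom: $1,255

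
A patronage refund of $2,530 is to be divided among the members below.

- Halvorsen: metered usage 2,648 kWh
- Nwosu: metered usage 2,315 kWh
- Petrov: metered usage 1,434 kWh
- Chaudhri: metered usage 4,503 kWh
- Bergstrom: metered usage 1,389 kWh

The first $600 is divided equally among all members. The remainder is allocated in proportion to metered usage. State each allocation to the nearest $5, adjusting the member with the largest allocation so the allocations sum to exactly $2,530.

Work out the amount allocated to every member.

$600 shared equally gives $120 per member.
Remainder $1,930 by metered usage (total 12,289): Halvorsen 415.87 → $415; Nwosu 363.57 → $365; Petrov 225.21 → $225; Chaudhri 707.20 → $705; Bergstrom 218.14 → $220.
Totals: Halvorsen $120 + $415 = $535; Nwosu $120 + $365 = $485; Petrov $120 + $225 = $345; Chaudhri $120 + $705 = $825; Bergstrom $120 + $220 = $340.

Halvorsen: $535 · Nwosu: $485 · Petrov: $345 · Chaudhri: $825 · Bergstrom: $340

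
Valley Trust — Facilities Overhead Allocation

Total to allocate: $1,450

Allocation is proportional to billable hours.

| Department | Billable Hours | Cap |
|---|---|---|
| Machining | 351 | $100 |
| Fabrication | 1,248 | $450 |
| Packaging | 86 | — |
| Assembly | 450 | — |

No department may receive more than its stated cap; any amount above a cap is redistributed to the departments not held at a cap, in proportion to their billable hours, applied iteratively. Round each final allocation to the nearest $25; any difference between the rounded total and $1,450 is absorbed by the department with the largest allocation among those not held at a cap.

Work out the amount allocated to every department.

Machining: $100; Fabrication: $450; Packaging: $150; Assembly: $750

Combined billable hours = 2,135.
Proportional shares (ignoring caps): Machining 238.38; Fabrication 847.59; Packaging 58.41; Assembly 305.62.
Capped: Machining ($100), Fabrication ($450); residual $900 reallocated over remaining billable hours 536.
Remaining shares: Packaging 144.40 → $150; Assembly 755.60 → $750.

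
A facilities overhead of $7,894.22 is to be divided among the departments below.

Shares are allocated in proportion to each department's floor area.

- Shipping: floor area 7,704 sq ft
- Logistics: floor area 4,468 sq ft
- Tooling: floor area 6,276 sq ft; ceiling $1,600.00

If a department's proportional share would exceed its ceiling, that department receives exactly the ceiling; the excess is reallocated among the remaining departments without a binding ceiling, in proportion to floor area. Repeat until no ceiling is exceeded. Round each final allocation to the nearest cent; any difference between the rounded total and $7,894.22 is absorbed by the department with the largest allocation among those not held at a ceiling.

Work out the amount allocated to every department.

Shipping: $3,983.79 | Logistics: $2,310.43 | Tooling: $1,600.00

Total floor area = 18,448.
Proportional shares (ignoring caps): Shipping 3,296.6756; Logistics 1,911.9349; Tooling 2,685.6095.
Held at cap: Tooling ($1,600.00); remaining pool $6,294.22 reallocated over remaining floor area 12,172.
Shares after redistribution: Shipping 3,983.7883 → $3,983.79; Logistics 2,310.4317 → $2,310.43.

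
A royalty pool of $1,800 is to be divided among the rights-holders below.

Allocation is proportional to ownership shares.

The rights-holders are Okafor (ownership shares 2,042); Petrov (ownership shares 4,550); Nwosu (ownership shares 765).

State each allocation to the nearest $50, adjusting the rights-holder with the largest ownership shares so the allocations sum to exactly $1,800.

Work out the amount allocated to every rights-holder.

Sum of ownership shares: 2,042 + 4,550 + 765 = 7,357.
Raw shares: Okafor 499.61; Petrov 1,113.23; Nwosu 187.17.
After rounding ($50): Okafor $500; Petrov $1,100; Nwosu $200. Sum = $1,800.
Sum already equals the total — no adjustment.

Okafor: $500 · Petrov: $1,100 · Nwosu: $200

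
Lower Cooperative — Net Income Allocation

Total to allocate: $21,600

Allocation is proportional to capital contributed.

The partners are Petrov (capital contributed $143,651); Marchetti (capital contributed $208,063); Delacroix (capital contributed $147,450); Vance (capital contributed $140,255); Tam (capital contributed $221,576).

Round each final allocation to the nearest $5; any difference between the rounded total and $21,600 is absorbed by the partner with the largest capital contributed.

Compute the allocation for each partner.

Combined capital contributed = 860,995.
Raw shares: Petrov 143,651/860,995 × $21,600 = 3,603.81; Marchetti 208,063/860,995 × $21,600 = 5,219.73; Delacroix 147,450/860,995 × $21,600 = 3,699.12; Vance 140,255/860,995 × $21,600 = 3,518.61; Tam 221,576/860,995 × $21,600 = 5,558.73.
After rounding ($5): Petrov $3,605; Marchetti $5,220; Delacroix $3,700; Vance $3,520; Tam $5,560. Sum = $21,605.
Difference $21,600 − $21,605 = −$5 applied to largest capital contributed (Tam): Tam becomes $5,555.

Petrov: $3,605 | Marchetti: $5,220 | Delacroix: $3,700 | Vance: $3,520 | Tam: $5,555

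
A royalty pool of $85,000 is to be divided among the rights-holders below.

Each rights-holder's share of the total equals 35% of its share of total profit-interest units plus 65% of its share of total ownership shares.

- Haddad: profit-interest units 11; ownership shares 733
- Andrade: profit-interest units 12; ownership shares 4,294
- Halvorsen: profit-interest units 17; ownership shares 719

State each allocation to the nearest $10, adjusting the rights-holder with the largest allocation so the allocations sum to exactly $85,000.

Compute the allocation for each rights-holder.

Haddad: $15,230 | Andrade: $50,210 | Halvorsen: $19,560

Profit-interest units total 40; ownership shares total 5,746.
Composite weights (35% profit-interest units + 65% ownership shares): Haddad 0.1792; Andrade 0.5907; Halvorsen 0.2301.
Raw shares: Haddad 15,229.33; Andrade 50,213.46; Halvorsen 19,557.21.
Rounded to nearest $10: Haddad $15,230; Andrade $50,210; Halvorsen $19,560. Sum = $85,000.
No rounding difference to absorb.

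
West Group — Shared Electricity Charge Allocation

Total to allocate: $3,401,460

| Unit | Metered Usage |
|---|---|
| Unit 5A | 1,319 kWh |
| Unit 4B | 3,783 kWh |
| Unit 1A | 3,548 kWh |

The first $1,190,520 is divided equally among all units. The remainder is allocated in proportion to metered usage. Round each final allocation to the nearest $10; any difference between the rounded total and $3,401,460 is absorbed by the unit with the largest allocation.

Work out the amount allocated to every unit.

First tranche $1,190,520 split equally: $396,840 each.
Remainder $2,210,940 by metered usage (total 8,650): Unit 5A 337,136.40 → $337,140; Unit 4B 966,934.80 → $966,930; Unit 1A 906,868.80 → $906,870.
Totals: Unit 5A $396,840 + $337,140 = $733,980; Unit 4B $396,840 + $966,930 = $1,363,770; Unit 1A $396,840 + $906,870 = $1,303,710.

Unit 5A: $733,980; Unit 4B: $1,363,770; Unit 1A: $1,303,710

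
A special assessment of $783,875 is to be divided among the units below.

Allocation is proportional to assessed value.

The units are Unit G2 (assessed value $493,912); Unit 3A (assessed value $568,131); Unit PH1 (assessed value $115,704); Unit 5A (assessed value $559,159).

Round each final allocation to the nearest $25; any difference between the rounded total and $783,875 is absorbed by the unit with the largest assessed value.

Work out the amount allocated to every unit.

Unit G2: $222,900 · Unit 3A: $256,400 · Unit PH1: $52,225 · Unit 5A: $252,350

Assessed value total: 493,912 + 568,131 + 115,704 + 559,159 = 1,736,906.
Raw shares: Unit G2 222,905.14; Unit 3A 256,400.57; Unit PH1 52,217.84; Unit 5A 252,351.46.
At nearest $25: Unit G2 $222,900; Unit 3A $256,400; Unit PH1 $52,225; Unit 5A $252,350. Sum = $783,875.
Rounded total matches; no reconciliation needed.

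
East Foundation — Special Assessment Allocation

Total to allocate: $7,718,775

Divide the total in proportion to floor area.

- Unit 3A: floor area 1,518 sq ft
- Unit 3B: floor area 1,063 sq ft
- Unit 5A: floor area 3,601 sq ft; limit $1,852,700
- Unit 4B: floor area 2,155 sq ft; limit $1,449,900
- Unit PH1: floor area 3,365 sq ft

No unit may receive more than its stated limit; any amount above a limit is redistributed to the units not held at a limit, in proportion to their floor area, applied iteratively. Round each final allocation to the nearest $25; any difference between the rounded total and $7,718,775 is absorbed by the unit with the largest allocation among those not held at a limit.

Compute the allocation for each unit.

Unit 3A: $1,127,450; Unit 3B: $789,500; Unit 5A: $1,852,700; Unit 4B: $1,449,900; Unit PH1: $2,499,225

Floor area total: 11,702.
Unconstrained shares: Unit 3A 1,001,290.42; Unit 3B 701,167.14; Unit 5A 2,375,261.39; Unit 4B 1,421,463.01; Unit PH1 2,219,593.05.
Cap binds for Unit 5A ($1,852,700); balance $5,866,075 reallocated over remaining floor area 8,101.
Cap binds for Unit 4B ($1,449,900); balance $4,416,175 reallocated over remaining floor area 5,946.
Remaining shares: Unit 3A 1,127,439.23 → $1,127,450; Unit 3B 789,504.55 → $789,500; Unit PH1 2,499,231.23 → $2,499,225.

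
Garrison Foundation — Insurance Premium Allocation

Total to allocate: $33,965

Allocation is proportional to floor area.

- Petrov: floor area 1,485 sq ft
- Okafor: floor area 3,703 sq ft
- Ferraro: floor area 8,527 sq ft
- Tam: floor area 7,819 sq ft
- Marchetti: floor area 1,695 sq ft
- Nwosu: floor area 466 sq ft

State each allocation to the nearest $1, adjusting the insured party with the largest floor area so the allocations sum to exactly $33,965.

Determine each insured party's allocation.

Petrov: $2,129 | Okafor: $5,308 | Ferraro: $12,222 | Tam: $11,208 | Marchetti: $2,430 | Nwosu: $668

Sum of floor area: 23,695.
Proportional shares: Petrov 1,485/23,695 × $33,965 = 2,128.64; Okafor 3,703/23,695 × $33,965 = 5,307.97; Ferraro 8,527/23,695 × $33,965 = 12,222.81; Tam 7,819/23,695 × $33,965 = 11,207.95; Marchetti 1,695/23,695 × $33,965 = 2,429.65; Nwosu 466/23,695 × $33,965 = 667.98.
After rounding ($1): Petrov $2,129; Okafor $5,308; Ferraro $12,223; Tam $11,208; Marchetti $2,430; Nwosu $668. Sum = $33,966.
Difference $33,965 − $33,966 = −$1 applied to largest floor area (Ferraro): Ferraro becomes $12,222.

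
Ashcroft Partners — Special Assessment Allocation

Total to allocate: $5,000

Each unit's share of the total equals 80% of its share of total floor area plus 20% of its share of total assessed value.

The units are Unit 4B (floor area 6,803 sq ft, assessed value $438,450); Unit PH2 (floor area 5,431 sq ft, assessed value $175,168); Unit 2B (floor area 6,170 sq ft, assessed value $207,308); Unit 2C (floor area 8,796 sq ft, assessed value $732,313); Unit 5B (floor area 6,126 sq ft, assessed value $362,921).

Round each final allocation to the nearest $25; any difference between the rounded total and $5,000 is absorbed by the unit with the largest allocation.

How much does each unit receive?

Unit 4B: $1,050; Unit PH2: $750; Unit 2B: $850; Unit 2C: $1,425; Unit 5B: $925

Floor area total 33,326; assessed value total 1,916,160.
Blended shares (80% floor area + 20% assessed value): Unit 4B 0.2091; Unit PH2 0.1487; Unit 2B 0.1698; Unit 2C 0.2876; Unit 5B 0.1849.
Proportional shares: Unit 4B 1,045.36; Unit PH2 743.28; Unit 2B 848.75; Unit 2C 1,437.93; Unit 5B 924.68.
Rounded to nearest $25: Unit 4B $1,050; Unit PH2 $750; Unit 2B $850; Unit 2C $1,450; Unit 5B $925. Sum = $5,025.
Difference $5,000 − $5,025 = −$25 applied to largest allocation (Unit 2C): Unit 2C becomes $1,425.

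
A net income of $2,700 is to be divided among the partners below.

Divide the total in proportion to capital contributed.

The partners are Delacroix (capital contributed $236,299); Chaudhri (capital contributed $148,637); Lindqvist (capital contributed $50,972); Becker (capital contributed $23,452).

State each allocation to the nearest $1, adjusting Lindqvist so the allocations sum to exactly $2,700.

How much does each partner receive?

Delacroix: $1,389 · Chaudhri: $874 · Lindqvist: $299 · Becker: $138

Combined capital contributed = 459,360.
Proportional shares: Delacroix 236,299/459,360 × $2,700 = 1,388.90; Chaudhri 148,637/459,360 × $2,700 = 873.65; Lindqvist 50,972/459,360 × $2,700 = 299.60; Becker 23,452/459,360 × $2,700 = 137.84.
After rounding ($1): Delacroix $1,389; Chaudhri $874; Lindqvist $300; Becker $138. Sum = $2,701.
Difference $2,700 − $2,701 = −$1 applied to Lindqvist: Lindqvist becomes $299.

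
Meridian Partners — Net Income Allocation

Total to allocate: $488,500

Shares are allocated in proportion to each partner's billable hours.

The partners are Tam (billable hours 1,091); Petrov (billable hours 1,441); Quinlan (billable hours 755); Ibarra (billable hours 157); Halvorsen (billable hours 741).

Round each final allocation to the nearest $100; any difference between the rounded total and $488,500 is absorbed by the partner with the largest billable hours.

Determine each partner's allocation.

Sum of billable hours: 1,091 + 1,441 + 755 + 157 + 741 = 4,185.
Proportional shares: Tam 127,348.51; Petrov 168,202.75; Quinlan 88,128.43; Ibarra 18,326.05; Halvorsen 86,494.27.
Rounded to nearest $100: Tam $127,300; Petrov $168,200; Quinlan $88,100; Ibarra $18,300; Halvorsen $86,500. Sum = $488,400.
Difference $488,500 − $488,400 = +$100 applied to largest billable hours (Petrov): Petrov becomes $168,300.

Tam: $127,300 | Petrov: $168,300 | Quinlan: $88,100 | Ibarra: $18,300 | Halvorsen: $86,500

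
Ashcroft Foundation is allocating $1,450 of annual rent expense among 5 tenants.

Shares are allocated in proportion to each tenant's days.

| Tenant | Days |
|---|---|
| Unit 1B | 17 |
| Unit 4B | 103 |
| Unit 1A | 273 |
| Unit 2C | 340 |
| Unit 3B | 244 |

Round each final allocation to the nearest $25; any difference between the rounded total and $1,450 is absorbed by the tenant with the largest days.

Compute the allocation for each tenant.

Unit 1B: $25; Unit 4B: $150; Unit 1A: $400; Unit 2C: $525; Unit 3B: $350

Combined days = 977.
Pro-rata amounts: Unit 1B 17/977 × $1,450 = 25.23; Unit 4B 103/977 × $1,450 = 152.87; Unit 1A 273/977 × $1,450 = 405.17; Unit 2C 340/977 × $1,450 = 504.61; Unit 3B 244/977 × $1,450 = 362.13.
Rounded to nearest $25: Unit 1B $25; Unit 4B $150; Unit 1A $400; Unit 2C $500; Unit 3B $350. Sum = $1,425.
Difference $1,450 − $1,425 = +$25 applied to largest days (Unit 2C): Unit 2C becomes $525.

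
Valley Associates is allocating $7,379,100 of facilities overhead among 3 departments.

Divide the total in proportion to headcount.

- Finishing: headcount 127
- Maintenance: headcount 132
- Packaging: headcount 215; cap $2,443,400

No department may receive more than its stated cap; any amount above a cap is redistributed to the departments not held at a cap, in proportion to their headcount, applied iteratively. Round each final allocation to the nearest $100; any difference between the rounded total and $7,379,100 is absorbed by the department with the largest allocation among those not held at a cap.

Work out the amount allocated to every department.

Finishing: $2,420,200 · Maintenance: $2,515,500 · Packaging: $2,443,400

Sum of headcount: 474.
Proportional shares (ignoring caps): Finishing 1,977,100.63; Maintenance 2,054,939.24; Packaging 3,347,060.13.
Capped: Packaging ($2,443,400); balance $4,935,700 reallocated over remaining headcount 259.
Shares after redistribution: Finishing 2,420,208.11 → $2,420,200; Maintenance 2,515,491.89 → $2,515,500.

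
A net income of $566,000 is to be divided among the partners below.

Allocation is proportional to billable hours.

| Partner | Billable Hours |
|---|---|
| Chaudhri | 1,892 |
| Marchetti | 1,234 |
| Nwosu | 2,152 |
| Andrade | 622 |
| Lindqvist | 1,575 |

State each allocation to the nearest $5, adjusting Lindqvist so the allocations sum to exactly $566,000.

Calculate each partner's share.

Chaudhri: $143,260 | Marchetti: $93,435 | Nwosu: $162,945 | Andrade: $47,095 | Lindqvist: $119,265

Sum of billable hours: 7,475.
Raw shares: Chaudhri 1,892/7,475 × $566,000 = 143,260.47; Marchetti 1,234/7,475 × $566,000 = 93,437.32; Nwosu 2,152/7,475 × $566,000 = 162,947.42; Andrade 622/7,475 × $566,000 = 47,097.26; Lindqvist 1,575/7,475 × $566,000 = 119,257.53.
Rounded to nearest $5: Chaudhri $143,260; Marchetti $93,435; Nwosu $162,945; Andrade $47,095; Lindqvist $119,260. Sum = $565,995.
Difference $566,000 − $565,995 = +$5 applied to Lindqvist: Lindqvist becomes $119,265.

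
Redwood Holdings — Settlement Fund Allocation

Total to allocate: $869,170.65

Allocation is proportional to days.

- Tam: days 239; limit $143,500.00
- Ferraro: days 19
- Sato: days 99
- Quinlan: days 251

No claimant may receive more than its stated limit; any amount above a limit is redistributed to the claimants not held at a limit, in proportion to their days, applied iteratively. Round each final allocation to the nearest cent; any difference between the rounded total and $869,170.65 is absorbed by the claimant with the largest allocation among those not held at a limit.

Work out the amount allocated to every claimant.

Sum of days: 608.
Unconstrained shares: Tam 341,664.1206; Ferraro 27,161.5828; Sato 141,526.1420; Quinlan 358,818.8045.
Capped: Tam ($143,500.00); balance $725,670.65 reallocated over remaining days 369.
Redistributed shares: Ferraro 37,365.1554 → $37,365.16; Sato 194,692.1256 → $194,692.13; Quinlan 493,613.3690 → $493,613.37.
Rounding difference −$0.01 applied to Quinlan → $493,613.36.

Tam: $143,500.00 · Ferraro: $37,365.16 · Sato: $194,692.13 · Quinlan: $493,613.36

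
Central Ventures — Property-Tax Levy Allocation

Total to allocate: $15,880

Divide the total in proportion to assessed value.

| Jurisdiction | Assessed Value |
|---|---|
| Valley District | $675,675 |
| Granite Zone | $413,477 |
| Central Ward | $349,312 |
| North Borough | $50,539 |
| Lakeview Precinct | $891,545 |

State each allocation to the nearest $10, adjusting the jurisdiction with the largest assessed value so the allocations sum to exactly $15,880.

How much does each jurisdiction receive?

Combined assessed value = 675,675 + 413,477 + 349,312 + 50,539 + 891,545 = 2,380,548.
Proportional shares: Valley District 4,507.25; Granite Zone 2,758.19; Central Ward 2,330.17; North Borough 337.13; Lakeview Precinct 5,947.26.
Rounded to nearest $10: Valley District $4,510; Granite Zone $2,760; Central Ward $2,330; North Borough $340; Lakeview Precinct $5,950. Sum = $15,890.
Difference $15,880 − $15,890 = −$10 applied to largest assessed value (Lakeview Precinct): Lakeview Precinct becomes $5,940.

Valley District: $4,510 | Granite Zone: $2,760 | Central Ward: $2,330 | North Borough: $340 | Lakeview Precinct: $5,940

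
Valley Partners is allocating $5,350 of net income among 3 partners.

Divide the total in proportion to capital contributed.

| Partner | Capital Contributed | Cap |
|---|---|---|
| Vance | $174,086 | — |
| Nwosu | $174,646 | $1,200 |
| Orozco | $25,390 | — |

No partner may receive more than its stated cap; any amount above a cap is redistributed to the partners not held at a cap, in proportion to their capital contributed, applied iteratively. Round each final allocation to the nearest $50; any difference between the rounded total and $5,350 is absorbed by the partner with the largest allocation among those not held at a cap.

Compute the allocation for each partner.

Vance: $3,600 · Nwosu: $1,200 · Orozco: $550

Capital contributed total: 374,122.
Proportional shares (ignoring caps): Vance 2,489.46; Nwosu 2,497.46; Orozco 363.08.
Held at cap: Nwosu ($1,200); remaining pool $4,150 reallocated over remaining capital contributed 199,476.
Remaining shares: Vance 3,621.77 → $3,600; Orozco 528.23 → $550.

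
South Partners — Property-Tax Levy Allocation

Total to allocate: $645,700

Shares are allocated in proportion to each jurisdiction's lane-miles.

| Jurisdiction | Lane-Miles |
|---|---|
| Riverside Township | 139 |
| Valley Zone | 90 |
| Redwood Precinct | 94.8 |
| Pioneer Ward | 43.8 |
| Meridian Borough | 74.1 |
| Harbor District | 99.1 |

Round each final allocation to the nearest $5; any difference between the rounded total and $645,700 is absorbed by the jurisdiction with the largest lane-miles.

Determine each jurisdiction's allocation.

Riverside Township: $165,960; Valley Zone: $107,455; Redwood Precinct: $113,190; Pioneer Ward: $52,295; Meridian Borough: $88,475; Harbor District: $118,325

Combined lane-miles = 139 + 90 + 94.8 + 43.8 + 74.1 + 99.1 = 540.8.
Pro-rata amounts: Riverside Township 165,962.09; Valley Zone 107,457.47; Redwood Precinct 113,188.54; Pioneer Ward 52,295.97; Meridian Borough 88,473.32; Harbor District 118,322.61.
After rounding ($5): Riverside Township $165,960; Valley Zone $107,455; Redwood Precinct $113,190; Pioneer Ward $52,295; Meridian Borough $88,475; Harbor District $118,325. Sum = $645,700.
Rounded total matches; no reconciliation needed.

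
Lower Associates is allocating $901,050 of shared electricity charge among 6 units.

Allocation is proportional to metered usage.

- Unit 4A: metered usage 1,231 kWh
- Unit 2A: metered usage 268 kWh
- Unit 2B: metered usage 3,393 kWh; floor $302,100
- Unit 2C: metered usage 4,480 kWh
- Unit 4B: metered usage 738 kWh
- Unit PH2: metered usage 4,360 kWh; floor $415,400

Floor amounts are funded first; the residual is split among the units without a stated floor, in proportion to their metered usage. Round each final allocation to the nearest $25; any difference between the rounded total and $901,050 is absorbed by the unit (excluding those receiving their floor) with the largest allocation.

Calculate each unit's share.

Fund the minimums — Unit 2B $302,100; Unit PH2 $415,400. Balance $183,550.
Balance split over remaining metered usage 6,717: Unit 4A 33,638.54 → $33,650; Unit 2A 7,323.42 → $7,325; Unit 2C 122,421.32 → $122,425; Unit 4B 20,166.73 → $20,175.
Rounding difference −$25 applied to Unit 2C → $122,400.

Unit 4A: $33,650 · Unit 2A: $7,325 · Unit 2B: $302,100 · Unit 2C: $122,400 · Unit 4B: $20,175 · Unit PH2: $415,400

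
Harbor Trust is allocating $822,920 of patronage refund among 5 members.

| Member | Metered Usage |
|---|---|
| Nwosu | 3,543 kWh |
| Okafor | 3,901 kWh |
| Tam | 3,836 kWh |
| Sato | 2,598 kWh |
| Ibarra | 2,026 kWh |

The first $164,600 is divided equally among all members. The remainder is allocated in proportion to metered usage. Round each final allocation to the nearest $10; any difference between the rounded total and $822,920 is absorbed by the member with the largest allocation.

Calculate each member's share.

Nwosu: $179,580; Okafor: $194,400; Tam: $191,700; Sato: $140,460; Ibarra: $116,780

First tranche $164,600 split equally: $32,920 each.
Remainder $658,320 by metered usage (total 15,904): Nwosu 146,656.68 → $146,660; Okafor 161,475.50 → $161,480; Tam 158,784.93 → $158,780; Sato 107,539.95 → $107,540; Ibarra 83,862.95 → $83,860.
Totals: Nwosu $32,920 + $146,660 = $179,580; Okafor $32,920 + $161,480 = $194,400; Tam $32,920 + $158,780 = $191,700; Sato $32,920 + $107,540 = $140,460; Ibarra $32,920 + $83,860 = $116,780.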